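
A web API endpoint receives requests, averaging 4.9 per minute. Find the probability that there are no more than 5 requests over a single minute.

0.6335

With mean μ = 4.9 per minute,
P(N ≤ 5) = Σ_{j=0}^{5} e^(−μ) μ^j/j! ≈ 0.6335.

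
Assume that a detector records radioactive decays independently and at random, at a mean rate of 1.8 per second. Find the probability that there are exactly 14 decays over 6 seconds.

Over the interval, μ = 1.8 × 6 = 10.8 (6 seconds).
P(N = 14) = e^(−μ) μ^14/14! = e^(−10.8) · 10.8^14/87178291200 ≈ 0.0687.

0.0687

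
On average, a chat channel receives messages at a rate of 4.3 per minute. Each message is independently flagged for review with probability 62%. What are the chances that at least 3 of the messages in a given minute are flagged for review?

0.4980

Thinning: the messages that are flagged for review themselves form a Poisson process with rate 0.62 × 4.3 = 2.666 per minute.
So μ = 2.666.
P(N ≥ 3) = 1 − P(N ≤ 2) ≈ 0.4980.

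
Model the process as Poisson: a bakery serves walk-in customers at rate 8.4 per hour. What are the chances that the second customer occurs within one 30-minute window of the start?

Over the interval, μ = 8.4 × 0.5 = 4.2 (a 30-minute window = 0.5 hours).
The second arrival falls in the interval iff at least 2 events occur there: P(S_2 ≤ t) = P(N ≥ 2) = 1 − P(N ≤ 1) ≈ 0.9220.

0.9220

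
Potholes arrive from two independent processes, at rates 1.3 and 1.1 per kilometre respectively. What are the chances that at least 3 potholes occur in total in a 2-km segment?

0.8575

Independent Poisson processes superpose: combined rate λ = 1.3 + 1.1 = 2.4 per kilometre.
Over the interval, μ = 2.4 × 2 = 4.8 (a 2-km segment = 2 kilometres).
P(N ≥ 3) = 1 − P(N ≤ 2) ≈ 0.8575.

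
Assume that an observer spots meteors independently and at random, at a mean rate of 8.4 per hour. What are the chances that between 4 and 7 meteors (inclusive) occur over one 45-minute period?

Over the interval, μ = 8.4 × 0.75 = 6.3 (a 45-minute period = 0.75 hours).
P(4 ≤ N ≤ 7) = Σ_{j=4}^{7} e^(−6.3) · 6.3^j/j! ≈ 0.5754.

0.5754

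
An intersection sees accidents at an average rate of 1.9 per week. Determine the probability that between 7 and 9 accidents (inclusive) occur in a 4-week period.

0.4002

Over the interval, μ = 1.9 × 4 = 7.6 (a 4-week period = 4 weeks).
P(7 ≤ N ≤ 9) = Σ_{j=7}^{9} e^(−7.6) · 7.6^j/j! ≈ 0.4002.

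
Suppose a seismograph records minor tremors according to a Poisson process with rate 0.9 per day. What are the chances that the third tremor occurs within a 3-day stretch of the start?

Over the interval, μ = 0.9 × 3 = 2.7 (a 3-day stretch = 3 days).
The third arrival falls in the interval iff at least 3 events occur there: P(S_3 ≤ t) = P(N ≥ 3) = 1 − P(N ≤ 2) ≈ 0.5064.

0.5064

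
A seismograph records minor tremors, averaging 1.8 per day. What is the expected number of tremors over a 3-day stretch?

5.4

E[N] = λt = 1.8 × 3 = 5.4 (a 3-day stretch = 3 days).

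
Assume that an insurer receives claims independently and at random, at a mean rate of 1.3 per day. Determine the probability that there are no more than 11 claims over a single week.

0.7932

Over the interval, μ = 1.3 × 7 = 9.1 (a week = 7 days).
P(N ≤ 11) = Σ_{j=0}^{11} e^(−μ) μ^j/j! ≈ 0.7932.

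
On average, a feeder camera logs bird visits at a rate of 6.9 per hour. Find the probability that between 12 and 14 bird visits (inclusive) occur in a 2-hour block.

Over the interval, μ = 6.9 × 2 = 13.8 (a 2-hour block = 2 hours).
P(12 ≤ N ≤ 14) = Σ_{j=12}^{14} e^(−13.8) · 13.8^j/j! ≈ 0.3144.

0.3144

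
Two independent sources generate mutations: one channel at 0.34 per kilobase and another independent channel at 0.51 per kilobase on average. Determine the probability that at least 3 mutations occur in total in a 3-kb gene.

0.4689

Independent Poisson processes superpose: combined rate λ = 0.34 + 0.51 = 0.85 per kilobase.
Over the interval, μ = 0.85 × 3 = 2.55 (a 3-kb gene = 3 kilobases).
P(N ≥ 3) = 1 − P(N ≤ 2) ≈ 0.4689.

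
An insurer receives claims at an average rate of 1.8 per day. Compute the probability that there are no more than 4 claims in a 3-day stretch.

Over the interval, μ = 1.8 × 3 = 5.4 (a 3-day stretch = 3 days).
P(N ≤ 4) = Σ_{j=0}^{4} e^(−μ) μ^j/j! ≈ 0.3733.

0.3733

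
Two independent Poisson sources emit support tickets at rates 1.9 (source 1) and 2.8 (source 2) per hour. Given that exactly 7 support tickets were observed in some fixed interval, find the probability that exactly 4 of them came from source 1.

Given the total, each event is independently from source 1 with probability p = λ_1/(λ_1+λ_2) = 1.9/4.7 ≈ 0.4043.
So K ~ Binomial(7, 1.9/4.7): P(K = 4) = C(7,4) · (1.9/4.7)^4 · (2.8/4.7)^3 ≈ 0.1976.

0.1976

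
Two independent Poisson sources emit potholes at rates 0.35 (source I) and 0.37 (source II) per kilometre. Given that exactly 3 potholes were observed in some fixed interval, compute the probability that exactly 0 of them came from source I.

0.1357

Given the total, each event is independently from source I with probability p = λ_I/(λ_I+λ_II) = 0.35/0.72 ≈ 0.4861.
So K ~ Binomial(3, 0.35/0.72): P(K = 0) = C(3,0) · (0.35/0.72)^0 · (0.37/0.72)^3 ≈ 0.1357.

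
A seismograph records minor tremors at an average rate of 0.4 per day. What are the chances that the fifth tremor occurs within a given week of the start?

0.1523

Over the interval, μ = 0.4 × 7 = 2.8 (a week = 7 days).
The fifth arrival falls in the interval iff at least 5 events occur there: P(S_5 ≤ t) = P(N ≥ 5) = 1 − P(N ≤ 4) ≈ 0.1523.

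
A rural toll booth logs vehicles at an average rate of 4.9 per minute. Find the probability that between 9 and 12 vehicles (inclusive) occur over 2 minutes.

Over the interval, μ = 4.9 × 2 = 9.8 (2 minutes).
P(9 ≤ N ≤ 12) = Σ_{j=9}^{12} e^(−9.8) · 9.8^j/j! ≈ 0.4543.

0.4543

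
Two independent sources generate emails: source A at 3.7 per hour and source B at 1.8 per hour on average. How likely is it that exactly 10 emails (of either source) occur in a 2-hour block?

0.1194

Independent Poisson processes superpose: combined rate λ = 3.7 + 1.8 = 5.5 per hour.
Over the interval, μ = 5.5 × 2 = 11 (a 2-hour block = 2 hours).
P(N = 10) = e^(−11) · 11^10/10! ≈ 0.1194.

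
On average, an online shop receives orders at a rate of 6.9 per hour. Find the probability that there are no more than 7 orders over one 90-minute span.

0.1903

Over the interval, μ = 6.9 × 1.5 = 10.35 (a 90-minute span = 1.5 hours).
P(N ≤ 7) = Σ_{j=0}^{7} e^(−μ) μ^j/j! ≈ 0.1903.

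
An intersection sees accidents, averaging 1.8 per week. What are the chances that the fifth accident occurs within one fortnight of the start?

0.2936

Over the interval, μ = 1.8 × 2 = 3.6 (a fortnight = 2 weeks).
The fifth arrival falls in the interval iff at least 5 events occur there: P(S_5 ≤ t) = P(N ≥ 5) = 1 − P(N ≤ 4) ≈ 0.2936.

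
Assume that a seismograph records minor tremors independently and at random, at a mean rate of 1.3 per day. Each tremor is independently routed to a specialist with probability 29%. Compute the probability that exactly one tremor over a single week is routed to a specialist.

Thinning: the tremors that are routed to a specialist themselves form a Poisson process with rate 0.29 × 1.3 = 0.377 per day.
Over the interval, μ = 0.377 × 7 = 2.639 (a week = 7 days).
P(N = 1) = e^(−2.639) · 2.639^1/1! ≈ 0.1885.

0.1885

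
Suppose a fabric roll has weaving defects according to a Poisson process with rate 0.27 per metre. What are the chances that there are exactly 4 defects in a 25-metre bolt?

0.1013

Over the interval, μ = 0.27 × 25 = 6.75 (a 25-metre bolt = 25 metres).
P(N = 4) = e^(−μ) μ^4/4! = e^(−6.75) · 6.75^4/24 ≈ 0.1013.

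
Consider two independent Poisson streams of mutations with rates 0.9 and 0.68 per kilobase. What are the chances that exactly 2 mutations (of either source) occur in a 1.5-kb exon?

Independent Poisson processes superpose: combined rate λ = 0.9 + 0.68 = 1.58 per kilobase.
Over the interval, μ = 1.58 × 1.5 = 2.37 (a 1.5-kb exon = 1.5 kilobases).
P(N = 2) = e^(−2.37) · 2.37^2/2! ≈ 0.2625.

0.2625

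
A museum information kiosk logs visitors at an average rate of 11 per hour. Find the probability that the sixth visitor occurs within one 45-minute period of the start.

Over the interval, μ = 11 × 0.75 = 8.25 (a 45-minute period = 0.75 hours).
The sixth arrival falls in the interval iff at least 6 events occur there: P(S_6 ≤ t) = P(N ≥ 6) = 1 − P(N ≤ 5) ≈ 0.8306.

0.8306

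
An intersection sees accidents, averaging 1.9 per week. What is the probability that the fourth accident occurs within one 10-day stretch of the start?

0.2891

Over the interval, μ = 1.9 × 10/7 ≈ 2.71429 (a 10-day stretch = 10/7 weeks).
The fourth arrival falls in the interval iff at least 4 events occur there: P(S_4 ≤ t) = P(N ≥ 4) = 1 − P(N ≤ 3) ≈ 0.2891.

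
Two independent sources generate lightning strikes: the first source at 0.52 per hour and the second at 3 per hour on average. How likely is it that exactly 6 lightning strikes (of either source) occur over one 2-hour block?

0.1481

Independent Poisson processes superpose: combined rate λ = 0.52 + 3 = 3.52 per hour.
Over the interval, μ = 3.52 × 2 = 7.04 (a 2-hour block = 2 hours).
P(N = 6) = e^(−7.04) · 7.04^6/6! ≈ 0.1481.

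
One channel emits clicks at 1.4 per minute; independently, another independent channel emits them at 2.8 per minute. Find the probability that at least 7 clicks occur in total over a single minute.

0.1325

Independent Poisson processes superpose: combined rate λ = 1.4 + 2.8 = 4.2 per minute.
So μ = 4.2.
P(N ≥ 7) = 1 − P(N ≤ 6) ≈ 0.1325.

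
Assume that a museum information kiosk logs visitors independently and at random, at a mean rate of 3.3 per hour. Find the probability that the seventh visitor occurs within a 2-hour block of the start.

Over the interval, μ = 3.3 × 2 = 6.6 (a 2-hour block = 2 hours).
The seventh arrival falls in the interval iff at least 7 events occur there: P(S_7 ≤ t) = P(N ≥ 7) = 1 − P(N ≤ 6) ≈ 0.4892.

0.4892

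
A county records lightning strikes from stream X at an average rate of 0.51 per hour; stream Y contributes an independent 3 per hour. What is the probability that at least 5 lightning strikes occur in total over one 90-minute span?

0.6047

Independent Poisson processes superpose: combined rate λ = 0.51 + 3 = 3.51 per hour.
Over the interval, μ = 3.51 × 1.5 = 5.265 (a 90-minute span = 1.5 hours).
P(N ≥ 5) = 1 − P(N ≤ 4) ≈ 0.6047.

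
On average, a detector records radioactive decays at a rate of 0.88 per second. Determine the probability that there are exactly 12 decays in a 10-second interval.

0.0679

Over the interval, μ = 0.88 × 10 = 8.8 (a 10-second interval = 10 seconds).
P(N = 12) = e^(−μ) μ^12/12! = e^(−8.8) · 8.8^12/479001600 ≈ 0.0679.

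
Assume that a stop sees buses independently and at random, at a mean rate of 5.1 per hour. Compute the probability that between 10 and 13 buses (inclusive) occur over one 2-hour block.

Over the interval, μ = 5.1 × 2 = 10.2 (a 2-hour block = 2 hours).
P(10 ≤ N ≤ 13) = Σ_{j=10}^{13} e^(−10.2) · 10.2^j/j! ≈ 0.4163.

0.4163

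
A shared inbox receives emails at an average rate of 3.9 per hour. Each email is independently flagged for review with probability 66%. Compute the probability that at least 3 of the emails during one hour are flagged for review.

Thinning: the emails that are flagged for review themselves form a Poisson process with rate 0.66 × 3.9 = 2.574 per hour.
So μ = 2.574.
P(N ≥ 3) = 1 − P(N ≤ 2) ≈ 0.4750.

0.4750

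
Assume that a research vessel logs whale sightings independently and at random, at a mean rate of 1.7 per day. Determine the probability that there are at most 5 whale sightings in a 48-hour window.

0.8705

Over the interval, μ = 1.7 × 2 = 3.4 (a 48-hour window = 2 days).
P(N ≤ 5) = Σ_{j=0}^{5} e^(−μ) μ^j/j! ≈ 0.8705.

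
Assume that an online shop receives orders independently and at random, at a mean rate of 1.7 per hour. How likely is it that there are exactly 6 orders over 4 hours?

0.1529

Over the interval, μ = 1.7 × 4 = 6.8 (4 hours).
P(N = 6) = e^(−μ) μ^6/6! = e^(−6.8) · 6.8^6/720 ≈ 0.1529.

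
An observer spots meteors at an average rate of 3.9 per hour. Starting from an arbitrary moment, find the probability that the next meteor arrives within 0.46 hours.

Inter-arrival times are exponential with rate λ = 3.9 per hour.
P(T ≤ 0.46) = 1 − e^(−λt) = 1 − e^(−3.9 × 0.46) = 1 − e^(−1.794) ≈ 0.8337.

0.8337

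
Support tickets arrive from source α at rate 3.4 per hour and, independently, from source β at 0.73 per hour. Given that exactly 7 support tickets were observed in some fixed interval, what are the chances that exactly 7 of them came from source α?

0.2563

Given the total, each event is independently from source α with probability p = λ_α/(λ_α+λ_β) = 3.4/4.13 ≈ 0.8232.
So K ~ Binomial(7, 3.4/4.13): P(K = 7) = C(7,7) · (3.4/4.13)^7 · (0.73/4.13)^0 ≈ 0.2563.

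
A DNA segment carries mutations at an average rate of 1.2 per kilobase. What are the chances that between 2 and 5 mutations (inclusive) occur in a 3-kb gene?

Over the interval, μ = 1.2 × 3 = 3.6 (a 3-kb gene = 3 kilobases).
P(2 ≤ N ≤ 5) = Σ_{j=2}^{5} e^(−3.6) · 3.6^j/j! ≈ 0.7184.

0.7184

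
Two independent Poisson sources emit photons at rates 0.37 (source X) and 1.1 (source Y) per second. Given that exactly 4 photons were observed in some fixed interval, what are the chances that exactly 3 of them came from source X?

0.0477

Given the total, each event is independently from source X with probability p = λ_X/(λ_X+λ_Y) = 0.37/1.47 ≈ 0.2517.
So K ~ Binomial(4, 0.37/1.47): P(K = 3) = C(4,3) · (0.37/1.47)^3 · (1.1/1.47)^1 ≈ 0.0477.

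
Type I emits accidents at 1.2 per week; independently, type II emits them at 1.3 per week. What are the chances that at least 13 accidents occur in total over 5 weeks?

Independent Poisson processes superpose: combined rate λ = 1.2 + 1.3 = 2.5 per week.
Over the interval, μ = 2.5 × 5 = 12.5 (5 weeks).
P(N ≥ 13) = 1 − P(N ≤ 12) ≈ 0.4810.

0.4810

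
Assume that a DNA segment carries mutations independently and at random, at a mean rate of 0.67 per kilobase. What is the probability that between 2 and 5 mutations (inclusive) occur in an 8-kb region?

Over the interval, μ = 0.67 × 8 = 5.36 (an 8-kb region = 8 kilobases).
P(2 ≤ N ≤ 5) = Σ_{j=2}^{5} e^(−5.36) · 5.36^j/j! ≈ 0.5232.

0.5232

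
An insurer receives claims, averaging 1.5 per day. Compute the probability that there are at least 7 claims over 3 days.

Over the interval, μ = 1.5 × 3 = 4.5 (3 days).
P(N ≥ 7) = 1 − P(N ≤ 6) = 1 − Σ_{j=0}^{6} e^(−μ) μ^j/j! ≈ 0.1689.

0.1689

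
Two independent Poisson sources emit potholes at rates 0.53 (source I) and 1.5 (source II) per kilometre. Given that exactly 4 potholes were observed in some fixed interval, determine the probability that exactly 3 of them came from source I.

Given the total, each event is independently from source I with probability p = λ_I/(λ_I+λ_II) = 0.53/2.03 ≈ 0.2611.
So K ~ Binomial(4, 0.53/2.03): P(K = 3) = C(4,3) · (0.53/2.03)^3 · (1.5/2.03)^1 ≈ 0.0526.

0.0526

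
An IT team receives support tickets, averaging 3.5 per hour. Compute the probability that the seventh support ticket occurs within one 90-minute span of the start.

Over the interval, μ = 3.5 × 1.5 = 5.25 (a 90-minute span = 1.5 hours).
The seventh arrival falls in the interval iff at least 7 events occur there: P(S_7 ≤ t) = P(N ≥ 7) = 1 − P(N ≤ 6) ≈ 0.2752.

0.2752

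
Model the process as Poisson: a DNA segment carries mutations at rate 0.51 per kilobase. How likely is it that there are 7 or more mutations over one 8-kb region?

Over the interval, μ = 0.51 × 8 = 4.08 (an 8-kb region = 8 kilobases).
P(N ≥ 7) = 1 − P(N ≤ 6) = 1 − Σ_{j=0}^{6} e^(−μ) μ^j/j! ≈ 0.1192.

0.1192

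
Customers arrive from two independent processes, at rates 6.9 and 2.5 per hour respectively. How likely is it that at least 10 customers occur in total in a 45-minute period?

Independent Poisson processes superpose: combined rate λ = 6.9 + 2.5 = 9.4 per hour.
Over the interval, μ = 9.4 × 0.75 = 7.05 (a 45-minute period = 0.75 hours).
P(N ≥ 10) = 1 − P(N ≤ 9) ≈ 0.1746.

0.1746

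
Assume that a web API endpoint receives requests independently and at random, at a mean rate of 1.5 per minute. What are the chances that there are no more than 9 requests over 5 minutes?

Over the interval, μ = 1.5 × 5 = 7.5 (5 minutes).
P(N ≤ 9) = Σ_{j=0}^{9} e^(−μ) μ^j/j! ≈ 0.7764.

0.7764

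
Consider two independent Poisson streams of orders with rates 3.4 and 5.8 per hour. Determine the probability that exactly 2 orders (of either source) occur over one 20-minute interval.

0.2190

Independent Poisson processes superpose: combined rate λ = 3.4 + 5.8 = 9.2 per hour.
Over the interval, μ = 9.2 × 1/3 ≈ 3.06667 (a 20-minute interval = 1/3 hours).
P(N = 2) = e^(−3.06667) · 3.06667^2/2! ≈ 0.2190.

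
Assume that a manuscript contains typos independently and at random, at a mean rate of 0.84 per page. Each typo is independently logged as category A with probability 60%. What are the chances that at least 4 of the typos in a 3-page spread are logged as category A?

Thinning: the typos that are logged as category A themselves form a Poisson process with rate 0.6 × 0.84 = 0.504 per page.
Over the interval, μ = 0.504 × 3 = 1.512 (a 3-page spread = 3 pages).
P(N ≥ 4) = 1 − P(N ≤ 3) ≈ 0.0672.

0.0672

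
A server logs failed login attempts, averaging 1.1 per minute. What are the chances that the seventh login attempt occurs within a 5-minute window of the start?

0.3140

Over the interval, μ = 1.1 × 5 = 5.5 (a 5-minute window = 5 minutes).
The seventh arrival falls in the interval iff at least 7 events occur there: P(S_7 ≤ t) = P(N ≥ 7) = 1 − P(N ≤ 6) ≈ 0.3140.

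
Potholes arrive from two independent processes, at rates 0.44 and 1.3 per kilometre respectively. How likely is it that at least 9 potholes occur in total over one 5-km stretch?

0.5042

Independent Poisson processes superpose: combined rate λ = 0.44 + 1.3 = 1.74 per kilometre.
Over the interval, μ = 1.74 × 5 = 8.7 (a 5-km stretch = 5 kilometres).
P(N ≥ 9) = 1 − P(N ≤ 8) ≈ 0.5042.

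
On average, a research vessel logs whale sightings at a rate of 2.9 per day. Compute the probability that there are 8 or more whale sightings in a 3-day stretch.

0.6398

Over the interval, μ = 2.9 × 3 = 8.7 (a 3-day stretch = 3 days).
P(N ≥ 8) = 1 − P(N ≤ 7) = 1 − Σ_{j=0}^{7} e^(−μ) μ^j/j! ≈ 0.6398.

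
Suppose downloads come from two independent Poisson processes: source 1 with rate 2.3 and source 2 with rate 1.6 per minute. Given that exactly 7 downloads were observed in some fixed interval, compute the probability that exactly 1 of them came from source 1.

Given the total, each event is independently from source 1 with probability p = λ_1/(λ_1+λ_2) = 2.3/3.9 ≈ 0.5897.
So K ~ Binomial(7, 2.3/3.9): P(K = 1) = C(7,1) · (2.3/3.9)^1 · (1.6/3.9)^6 ≈ 0.0197.

0.0197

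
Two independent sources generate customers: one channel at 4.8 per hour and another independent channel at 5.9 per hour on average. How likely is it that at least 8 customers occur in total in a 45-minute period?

Independent Poisson processes superpose: combined rate λ = 4.8 + 5.9 = 10.7 per hour.
Over the interval, μ = 10.7 × 0.75 = 8.025 (a 45-minute period = 0.75 hours).
P(N ≥ 8) = 1 − P(N ≤ 7) ≈ 0.5505.

0.5505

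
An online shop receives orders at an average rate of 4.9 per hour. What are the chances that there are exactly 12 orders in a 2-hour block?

Over the interval, μ = 4.9 × 2 = 9.8 (a 2-hour block = 2 hours).
P(N = 12) = e^(−μ) μ^12/12! = e^(−9.8) · 9.8^12/479001600 ≈ 0.0908.

0.0908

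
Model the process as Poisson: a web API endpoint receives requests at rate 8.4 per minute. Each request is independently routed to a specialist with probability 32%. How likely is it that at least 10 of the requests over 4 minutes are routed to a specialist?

Thinning: the requests that are routed to a specialist themselves form a Poisson process with rate 0.32 × 8.4 = 2.688 per minute.
Over the interval, μ = 2.688 × 4 = 10.752 (4 minutes).
P(N ≥ 10) = 1 − P(N ≤ 9) ≈ 0.6320.

0.6320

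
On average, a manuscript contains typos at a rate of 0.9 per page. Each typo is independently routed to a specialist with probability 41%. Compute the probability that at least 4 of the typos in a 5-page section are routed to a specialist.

Thinning: the typos that are routed to a specialist themselves form a Poisson process with rate 0.41 × 0.9 = 0.369 per page.
Over the interval, μ = 0.369 × 5 = 1.845 (a 5-page section = 5 pages).
P(N ≥ 4) = 1 − P(N ≤ 3) ≈ 0.1160.

0.1160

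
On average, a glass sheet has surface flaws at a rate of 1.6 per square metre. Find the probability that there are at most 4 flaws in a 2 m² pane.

Over the interval, μ = 1.6 × 2 = 3.2 (a 2 m² pane = 2 square metres).
P(N ≤ 4) = Σ_{j=0}^{4} e^(−μ) μ^j/j! ≈ 0.7806.

0.7806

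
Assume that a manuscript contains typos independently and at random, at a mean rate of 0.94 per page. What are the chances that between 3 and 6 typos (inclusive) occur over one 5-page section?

0.6523

Over the interval, μ = 0.94 × 5 = 4.7 (a 5-page section = 5 pages).
P(3 ≤ N ≤ 6) = Σ_{j=3}^{6} e^(−4.7) · 4.7^j/j! ≈ 0.6523.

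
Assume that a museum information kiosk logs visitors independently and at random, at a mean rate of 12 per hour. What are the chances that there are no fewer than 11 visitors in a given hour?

0.6528

With mean μ = 12 per hour,
P(N ≥ 11) = 1 − P(N ≤ 10) = 1 − Σ_{j=0}^{10} e^(−μ) μ^j/j! ≈ 0.6528.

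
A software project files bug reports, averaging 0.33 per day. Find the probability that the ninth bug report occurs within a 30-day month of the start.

Over the interval, μ = 0.33 × 30 = 9.9 (a 30-day month = 30 days).
The ninth arrival falls in the interval iff at least 9 events occur there: P(S_9 ≤ t) = P(N ≥ 9) = 1 − P(N ≤ 8) ≈ 0.6558.

0.6558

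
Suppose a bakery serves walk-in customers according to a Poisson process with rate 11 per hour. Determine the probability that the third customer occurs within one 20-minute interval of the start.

Over the interval, μ = 11 × 1/3 ≈ 3.66667 (a 20-minute interval = 1/3 hours).
The third arrival falls in the interval iff at least 3 events occur there: P(S_3 ≤ t) = P(N ≥ 3) = 1 − P(N ≤ 2) ≈ 0.7089.

0.7089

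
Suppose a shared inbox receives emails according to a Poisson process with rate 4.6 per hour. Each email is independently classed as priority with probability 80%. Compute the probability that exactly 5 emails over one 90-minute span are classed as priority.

0.1711

Thinning: the emails that are classed as priority themselves form a Poisson process with rate 0.8 × 4.6 = 3.68 per hour.
Over the interval, μ = 3.68 × 1.5 = 5.52 (a 90-minute span = 1.5 hours).
P(N = 5) = e^(−5.52) · 5.52^5/5! ≈ 0.1711.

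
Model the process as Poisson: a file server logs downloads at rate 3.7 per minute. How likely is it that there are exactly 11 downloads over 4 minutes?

Over the interval, μ = 3.7 × 4 = 14.8 (4 minutes).
P(N = 11) = e^(−μ) μ^11/11! = e^(−14.8) · 14.8^11/39916800 ≈ 0.0698.

0.0698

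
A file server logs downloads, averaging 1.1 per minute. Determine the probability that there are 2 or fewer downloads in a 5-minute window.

0.0884

Over the interval, μ = 1.1 × 5 = 5.5 (a 5-minute window = 5 minutes).
P(N ≤ 2) = Σ_{j=0}^{2} e^(−μ) μ^j/j! ≈ 0.0884.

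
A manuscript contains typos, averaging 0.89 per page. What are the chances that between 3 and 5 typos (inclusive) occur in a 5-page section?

Over the interval, μ = 0.89 × 5 = 4.45 (a 5-page section = 5 pages).
P(3 ≤ N ≤ 5) = Σ_{j=3}^{5} e^(−4.45) · 4.45^j/j! ≈ 0.5322.

0.5322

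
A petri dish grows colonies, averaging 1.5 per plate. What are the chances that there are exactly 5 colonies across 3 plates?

Over the interval, μ = 1.5 × 3 = 4.5 (3 plates).
P(N = 5) = e^(−μ) μ^5/5! = e^(−4.5) · 4.5^5/120 ≈ 0.1708.

0.1708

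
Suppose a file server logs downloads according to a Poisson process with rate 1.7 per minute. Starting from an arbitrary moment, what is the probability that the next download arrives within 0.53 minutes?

0.5938

Inter-arrival times are exponential with rate λ = 1.7 per minute.
P(T ≤ 0.53) = 1 − e^(−λt) = 1 − e^(−1.7 × 0.53) = 1 − e^(−0.901) ≈ 0.5938.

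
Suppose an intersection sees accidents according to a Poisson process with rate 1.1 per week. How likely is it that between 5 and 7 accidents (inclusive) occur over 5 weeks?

0.4520

Over the interval, μ = 1.1 × 5 = 5.5 (5 weeks).
P(5 ≤ N ≤ 7) = Σ_{j=5}^{7} e^(−5.5) · 5.5^j/j! ≈ 0.4520.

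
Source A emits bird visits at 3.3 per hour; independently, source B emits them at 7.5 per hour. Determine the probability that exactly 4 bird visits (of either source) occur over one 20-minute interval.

0.1912

Independent Poisson processes superpose: combined rate λ = 3.3 + 7.5 = 10.8 per hour.
Over the interval, μ = 10.8 × 1/3 = 3.6 (a 20-minute interval = 1/3 hours).
P(N = 4) = e^(−3.6) · 3.6^4/4! ≈ 0.1912.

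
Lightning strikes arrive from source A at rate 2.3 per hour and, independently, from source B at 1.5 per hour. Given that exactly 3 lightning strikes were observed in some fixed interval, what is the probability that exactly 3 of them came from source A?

0.2217

Given the total, each event is independently from source A with probability p = λ_A/(λ_A+λ_B) = 2.3/3.8 ≈ 0.6053.
So K ~ Binomial(3, 2.3/3.8): P(K = 3) = C(3,3) · (2.3/3.8)^3 · (1.5/3.8)^0 ≈ 0.2217.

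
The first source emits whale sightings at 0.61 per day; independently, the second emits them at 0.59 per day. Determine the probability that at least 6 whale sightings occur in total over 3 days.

Independent Poisson processes superpose: combined rate λ = 0.61 + 0.59 = 1.2 per day.
Over the interval, μ = 1.2 × 3 = 3.6 (3 days).
P(N ≥ 6) = 1 − P(N ≤ 5) ≈ 0.1559.

0.1559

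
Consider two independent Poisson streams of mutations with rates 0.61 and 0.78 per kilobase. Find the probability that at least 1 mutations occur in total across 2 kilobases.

Independent Poisson processes superpose: combined rate λ = 0.61 + 0.78 = 1.39 per kilobase.
Over the interval, μ = 1.39 × 2 = 2.78 (2 kilobases).
P(N ≥ 1) = 1 − P(N ≤ 0) ≈ 0.9380.

0.9380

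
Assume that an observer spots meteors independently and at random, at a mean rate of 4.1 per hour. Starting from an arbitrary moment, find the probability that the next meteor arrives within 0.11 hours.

0.3630

Inter-arrival times are exponential with rate λ = 4.1 per hour.
P(T ≤ 0.11) = 1 − e^(−λt) = 1 − e^(−4.1 × 0.11) = 1 − e^(−0.451) ≈ 0.3630.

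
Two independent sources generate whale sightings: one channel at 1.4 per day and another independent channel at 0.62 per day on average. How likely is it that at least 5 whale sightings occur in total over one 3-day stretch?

Independent Poisson processes superpose: combined rate λ = 1.4 + 0.62 = 2.02 per day.
Over the interval, μ = 2.02 × 3 = 6.06 (a 3-day stretch = 3 days).
P(N ≥ 5) = 1 − P(N ≤ 4) ≈ 0.7229.

0.7229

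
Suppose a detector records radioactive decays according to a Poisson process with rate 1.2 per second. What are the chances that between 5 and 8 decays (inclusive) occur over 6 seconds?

0.5472

Over the interval, μ = 1.2 × 6 = 7.2 (6 seconds).
P(5 ≤ N ≤ 8) = Σ_{j=5}^{8} e^(−7.2) · 7.2^j/j! ≈ 0.5472.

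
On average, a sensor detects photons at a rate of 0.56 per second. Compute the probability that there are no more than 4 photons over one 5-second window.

0.8477

Over the interval, μ = 0.56 × 5 = 2.8 (a 5-second window = 5 seconds).
P(N ≤ 4) = Σ_{j=0}^{4} e^(−μ) μ^j/j! ≈ 0.8477.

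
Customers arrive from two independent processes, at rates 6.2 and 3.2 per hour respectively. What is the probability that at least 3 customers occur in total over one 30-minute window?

0.8477

Independent Poisson processes superpose: combined rate λ = 6.2 + 3.2 = 9.4 per hour.
Over the interval, μ = 9.4 × 0.5 = 4.7 (a 30-minute window = 0.5 hours).
P(N ≥ 3) = 1 − P(N ≤ 2) ≈ 0.8477.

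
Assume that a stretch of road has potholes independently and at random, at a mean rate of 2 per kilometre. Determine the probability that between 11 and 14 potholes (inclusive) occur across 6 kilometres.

0.4248

Over the interval, μ = 2 × 6 = 12 (6 kilometres).
P(11 ≤ N ≤ 14) = Σ_{j=11}^{14} e^(−12) · 12^j/j! ≈ 0.4248.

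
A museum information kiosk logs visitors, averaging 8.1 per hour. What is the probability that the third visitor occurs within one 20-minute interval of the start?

0.5064

Over the interval, μ = 8.1 × 1/3 = 2.7 (a 20-minute interval = 1/3 hours).
The third arrival falls in the interval iff at least 3 events occur there: P(S_3 ≤ t) = P(N ≥ 3) = 1 − P(N ≤ 2) ≈ 0.5064.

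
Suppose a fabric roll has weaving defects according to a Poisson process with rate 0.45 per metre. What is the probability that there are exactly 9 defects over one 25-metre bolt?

Over the interval, μ = 0.45 × 25 = 11.25 (a 25-metre bolt = 25 metres).
P(N = 9) = e^(−μ) μ^9/9! = e^(−11.25) · 11.25^9/362880 ≈ 0.1035.

0.1035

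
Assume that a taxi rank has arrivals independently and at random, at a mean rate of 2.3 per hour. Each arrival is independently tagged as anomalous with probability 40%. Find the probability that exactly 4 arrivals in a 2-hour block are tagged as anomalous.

0.0759

Thinning: the arrivals that are tagged as anomalous themselves form a Poisson process with rate 0.4 × 2.3 = 0.92 per hour.
Over the interval, μ = 0.92 × 2 = 1.84 (a 2-hour block = 2 hours).
P(N = 4) = e^(−1.84) · 1.84^4/4! ≈ 0.0759.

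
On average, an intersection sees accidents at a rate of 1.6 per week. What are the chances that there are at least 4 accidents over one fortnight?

Over the interval, μ = 1.6 × 2 = 3.2 (a fortnight = 2 weeks).
P(N ≥ 4) = 1 − P(N ≤ 3) = 1 − Σ_{j=0}^{3} e^(−μ) μ^j/j! ≈ 0.3975.

0.3975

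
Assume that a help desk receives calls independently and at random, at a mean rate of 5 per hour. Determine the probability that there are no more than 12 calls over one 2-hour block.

Over the interval, μ = 5 × 2 = 10 (a 2-hour block = 2 hours).
P(N ≤ 12) = Σ_{j=0}^{12} e^(−μ) μ^j/j! ≈ 0.7916.

0.7916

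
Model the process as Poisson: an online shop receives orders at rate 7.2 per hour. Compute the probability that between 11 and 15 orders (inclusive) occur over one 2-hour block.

0.4786

Over the interval, μ = 7.2 × 2 = 14.4 (a 2-hour block = 2 hours).
P(11 ≤ N ≤ 15) = Σ_{j=11}^{15} e^(−14.4) · 14.4^j/j! ≈ 0.4786.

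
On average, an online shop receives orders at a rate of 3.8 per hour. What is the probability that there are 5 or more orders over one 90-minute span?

Over the interval, μ = 3.8 × 1.5 = 5.7 (a 90-minute span = 1.5 hours).
P(N ≥ 5) = 1 − P(N ≤ 4) = 1 − Σ_{j=0}^{4} e^(−μ) μ^j/j! ≈ 0.6728.

0.6728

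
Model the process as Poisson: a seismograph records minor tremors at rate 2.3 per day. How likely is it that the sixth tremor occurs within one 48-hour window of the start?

Over the interval, μ = 2.3 × 2 = 4.6 (a 48-hour window = 2 days).
The sixth arrival falls in the interval iff at least 6 events occur there: P(S_6 ≤ t) = P(N ≥ 6) = 1 − P(N ≤ 5) ≈ 0.3142.

0.3142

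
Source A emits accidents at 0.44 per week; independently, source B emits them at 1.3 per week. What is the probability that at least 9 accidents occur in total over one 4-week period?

0.2657

Independent Poisson processes superpose: combined rate λ = 0.44 + 1.3 = 1.74 per week.
Over the interval, μ = 1.74 × 4 = 6.96 (a 4-week period = 4 weeks).
P(N ≥ 9) = 1 − P(N ≤ 8) ≈ 0.2657.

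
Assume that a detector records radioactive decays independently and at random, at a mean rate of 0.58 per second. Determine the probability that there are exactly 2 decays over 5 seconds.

0.2314

Over the interval, μ = 0.58 × 5 = 2.9 (5 seconds).
P(N = 2) = e^(−μ) μ^2/2! = e^(−2.9) · 2.9^2/2 ≈ 0.2314.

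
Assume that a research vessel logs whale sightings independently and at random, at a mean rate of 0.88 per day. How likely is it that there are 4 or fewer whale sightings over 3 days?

Over the interval, μ = 0.88 × 3 = 2.64 (3 days).
P(N ≤ 4) = Σ_{j=0}^{4} e^(−μ) μ^j/j! ≈ 0.8717.

0.8717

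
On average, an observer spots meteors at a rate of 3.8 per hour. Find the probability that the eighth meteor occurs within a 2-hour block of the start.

0.4900

Over the interval, μ = 3.8 × 2 = 7.6 (a 2-hour block = 2 hours).
The eighth arrival falls in the interval iff at least 8 events occur there: P(S_8 ≤ t) = P(N ≥ 8) = 1 − P(N ≤ 7) ≈ 0.4900.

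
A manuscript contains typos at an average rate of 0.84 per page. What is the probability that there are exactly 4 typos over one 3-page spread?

0.1352

Over the interval, μ = 0.84 × 3 = 2.52 (a 3-page spread = 3 pages).
P(N = 4) = e^(−μ) μ^4/4! = e^(−2.52) · 2.52^4/24 ≈ 0.1352.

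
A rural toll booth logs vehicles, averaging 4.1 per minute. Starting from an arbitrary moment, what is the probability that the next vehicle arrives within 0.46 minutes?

0.8483

Inter-arrival times are exponential with rate λ = 4.1 per minute.
P(T ≤ 0.46) = 1 − e^(−λt) = 1 − e^(−4.1 × 0.46) = 1 − e^(−1.886) ≈ 0.8483.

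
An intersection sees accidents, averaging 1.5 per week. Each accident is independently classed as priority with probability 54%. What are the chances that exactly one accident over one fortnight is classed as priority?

0.3206

Thinning: the accidents that are classed as priority themselves form a Poisson process with rate 0.54 × 1.5 = 0.81 per week.
Over the interval, μ = 0.81 × 2 = 1.62 (a fortnight = 2 weeks).
P(N = 1) = e^(−1.62) · 1.62^1/1! ≈ 0.3206.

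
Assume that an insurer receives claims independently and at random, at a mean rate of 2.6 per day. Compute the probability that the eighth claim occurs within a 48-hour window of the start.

0.1551

Over the interval, μ = 2.6 × 2 = 5.2 (a 48-hour window = 2 days).
The eighth arrival falls in the interval iff at least 8 events occur there: P(S_8 ≤ t) = P(N ≥ 8) = 1 − P(N ≤ 7) ≈ 0.1551.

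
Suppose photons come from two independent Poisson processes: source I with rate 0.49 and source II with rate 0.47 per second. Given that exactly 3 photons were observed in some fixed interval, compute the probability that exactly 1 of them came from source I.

0.3670

Given the total, each event is independently from source I with probability p = λ_I/(λ_I+λ_II) = 0.49/0.96 ≈ 0.5104.
So K ~ Binomial(3, 0.49/0.96): P(K = 1) = C(3,1) · (0.49/0.96)^1 · (0.47/0.96)^2 ≈ 0.3670.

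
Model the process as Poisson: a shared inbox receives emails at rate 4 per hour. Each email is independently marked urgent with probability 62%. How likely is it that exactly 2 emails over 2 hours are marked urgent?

0.0863

Thinning: the emails that are marked urgent themselves form a Poisson process with rate 0.62 × 4 = 2.48 per hour.
Over the interval, μ = 2.48 × 2 = 4.96 (2 hours).
P(N = 2) = e^(−4.96) · 4.96^2/2! ≈ 0.0863.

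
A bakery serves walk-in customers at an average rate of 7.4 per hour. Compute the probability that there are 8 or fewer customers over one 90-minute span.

Over the interval, μ = 7.4 × 1.5 = 11.1 (a 90-minute span = 1.5 hours).
P(N ≤ 8) = Σ_{j=0}^{8} e^(−μ) μ^j/j! ≈ 0.2232.

0.2232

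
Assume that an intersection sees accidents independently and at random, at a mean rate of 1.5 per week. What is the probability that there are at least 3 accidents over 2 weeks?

Over the interval, μ = 1.5 × 2 = 3 (2 weeks).
P(N ≥ 3) = 1 − P(N ≤ 2) = 1 − Σ_{j=0}^{2} e^(−μ) μ^j/j! ≈ 0.5768.

0.5768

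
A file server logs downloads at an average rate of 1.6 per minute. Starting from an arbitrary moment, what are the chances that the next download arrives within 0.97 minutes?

0.7882

Inter-arrival times are exponential with rate λ = 1.6 per minute.
P(T ≤ 0.97) = 1 − e^(−λt) = 1 − e^(−1.6 × 0.97) = 1 − e^(−1.552) ≈ 0.7882.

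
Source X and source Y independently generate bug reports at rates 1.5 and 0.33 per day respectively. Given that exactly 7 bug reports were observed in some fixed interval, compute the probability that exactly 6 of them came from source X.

Given the total, each event is independently from source X with probability p = λ_X/(λ_X+λ_Y) = 1.5/1.83 ≈ 0.8197.
So K ~ Binomial(7, 1.5/1.83): P(K = 6) = C(7,6) · (1.5/1.83)^6 · (0.33/1.83)^1 ≈ 0.3828.

0.3828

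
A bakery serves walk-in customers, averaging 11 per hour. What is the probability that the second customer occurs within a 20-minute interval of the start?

0.8807

Over the interval, μ = 11 × 1/3 ≈ 3.66667 (a 20-minute interval = 1/3 hours).
The second arrival falls in the interval iff at least 2 events occur there: P(S_2 ≤ t) = P(N ≥ 2) = 1 − P(N ≤ 1) ≈ 0.8807.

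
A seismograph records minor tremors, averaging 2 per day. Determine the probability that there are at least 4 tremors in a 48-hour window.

0.5665

Over the interval, μ = 2 × 2 = 4 (a 48-hour window = 2 days).
P(N ≥ 4) = 1 − P(N ≤ 3) = 1 − Σ_{j=0}^{3} e^(−μ) μ^j/j! ≈ 0.5665.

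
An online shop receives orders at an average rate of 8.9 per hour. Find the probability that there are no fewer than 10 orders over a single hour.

With mean μ = 8.9 per hour,
P(N ≥ 10) = 1 − P(N ≤ 9) = 1 − Σ_{j=0}^{9} e^(−μ) μ^j/j! ≈ 0.3994.

0.3994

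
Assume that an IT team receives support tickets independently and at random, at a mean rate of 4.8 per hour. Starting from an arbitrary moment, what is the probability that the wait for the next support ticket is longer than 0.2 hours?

0.3829

The wait for the next event is exponential with rate λ = 4.8 per hour.
P(T > 0.2) = e^(−λt) = e^(−4.8 × 0.2) = e^(−0.96) ≈ 0.3829.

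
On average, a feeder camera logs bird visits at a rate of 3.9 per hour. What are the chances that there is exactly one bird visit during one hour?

0.0789

With mean μ = 3.9 per hour,
P(N = 1) = e^(−μ) μ^1/1! = e^(−3.9) · 3.9^1/1 ≈ 0.0789.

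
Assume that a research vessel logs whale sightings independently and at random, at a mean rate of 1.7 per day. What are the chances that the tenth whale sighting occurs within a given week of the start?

0.7488

Over the interval, μ = 1.7 × 7 = 11.9 (a week = 7 days).
The tenth arrival falls in the interval iff at least 10 events occur there: P(S_10 ≤ t) = P(N ≥ 10) = 1 − P(N ≤ 9) ≈ 0.7488.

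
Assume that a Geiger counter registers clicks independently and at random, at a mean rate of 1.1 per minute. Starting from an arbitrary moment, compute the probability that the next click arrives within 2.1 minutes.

0.9007

Inter-arrival times are exponential with rate λ = 1.1 per minute.
P(T ≤ 2.1) = 1 − e^(−λt) = 1 − e^(−1.1 × 2.1) = 1 − e^(−2.31) ≈ 0.9007.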